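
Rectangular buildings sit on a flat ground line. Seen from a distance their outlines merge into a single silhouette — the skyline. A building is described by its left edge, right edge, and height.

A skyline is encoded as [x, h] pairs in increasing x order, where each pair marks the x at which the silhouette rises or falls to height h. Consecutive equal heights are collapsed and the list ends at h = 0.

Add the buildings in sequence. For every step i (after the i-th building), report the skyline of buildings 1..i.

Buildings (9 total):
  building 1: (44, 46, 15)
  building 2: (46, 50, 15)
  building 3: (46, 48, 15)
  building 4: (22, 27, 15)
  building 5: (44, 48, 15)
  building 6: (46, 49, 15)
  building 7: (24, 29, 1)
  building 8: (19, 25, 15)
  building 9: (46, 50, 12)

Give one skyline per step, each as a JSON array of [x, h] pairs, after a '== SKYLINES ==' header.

== SKYLINES ==
[[44,15],[46,0]]
[[44,15],[50,0]]
[[44,15],[50,0]]
[[22,15],[27,0],[44,15],[50,0]]
[[22,15],[27,0],[44,15],[50,0]]
[[22,15],[27,0],[44,15],[50,0]]
[[22,15],[27,1],[29,0],[44,15],[50,0]]
[[19,15],[27,1],[29,0],[44,15],[50,0]]
[[19,15],[27,1],[29,0],[44,15],[50,0]]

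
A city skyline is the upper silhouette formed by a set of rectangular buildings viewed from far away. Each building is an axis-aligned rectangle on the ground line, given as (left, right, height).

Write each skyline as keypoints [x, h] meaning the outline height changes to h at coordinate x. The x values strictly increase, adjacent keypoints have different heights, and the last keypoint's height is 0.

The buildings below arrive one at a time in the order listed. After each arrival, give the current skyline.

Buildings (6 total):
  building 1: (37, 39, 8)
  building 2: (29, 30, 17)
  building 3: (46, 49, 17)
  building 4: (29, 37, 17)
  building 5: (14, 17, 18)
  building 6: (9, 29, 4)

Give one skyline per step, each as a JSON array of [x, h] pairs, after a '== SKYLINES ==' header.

== SKYLINES ==
[[37,8],[39,0]]
[[29,17],[30,0],[37,8],[39,0]]
[[29,17],[30,0],[37,8],[39,0],[46,17],[49,0]]
[[29,17],[37,8],[39,0],[46,17],[49,0]]
[[14,18],[17,0],[29,17],[37,8],[39,0],[46,17],[49,0]]
[[9,4],[14,18],[17,4],[29,17],[37,8],[39,0],[46,17],[49,0]]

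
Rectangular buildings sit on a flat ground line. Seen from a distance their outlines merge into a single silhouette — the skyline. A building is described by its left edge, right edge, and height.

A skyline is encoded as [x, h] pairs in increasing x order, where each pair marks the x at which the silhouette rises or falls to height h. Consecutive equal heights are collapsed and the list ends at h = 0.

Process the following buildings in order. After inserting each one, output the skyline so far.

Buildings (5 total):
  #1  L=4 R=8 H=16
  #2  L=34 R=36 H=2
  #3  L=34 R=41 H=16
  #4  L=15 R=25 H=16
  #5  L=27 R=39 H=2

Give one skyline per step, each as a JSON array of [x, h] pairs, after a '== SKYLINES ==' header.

== SKYLINES ==
[[4,16],[8,0]]
[[4,16],[8,0],[34,2],[36,0]]
[[4,16],[8,0],[34,16],[41,0]]
[[4,16],[8,0],[15,16],[25,0],[34,16],[41,0]]
[[4,16],[8,0],[15,16],[25,0],[27,2],[34,16],[41,0]]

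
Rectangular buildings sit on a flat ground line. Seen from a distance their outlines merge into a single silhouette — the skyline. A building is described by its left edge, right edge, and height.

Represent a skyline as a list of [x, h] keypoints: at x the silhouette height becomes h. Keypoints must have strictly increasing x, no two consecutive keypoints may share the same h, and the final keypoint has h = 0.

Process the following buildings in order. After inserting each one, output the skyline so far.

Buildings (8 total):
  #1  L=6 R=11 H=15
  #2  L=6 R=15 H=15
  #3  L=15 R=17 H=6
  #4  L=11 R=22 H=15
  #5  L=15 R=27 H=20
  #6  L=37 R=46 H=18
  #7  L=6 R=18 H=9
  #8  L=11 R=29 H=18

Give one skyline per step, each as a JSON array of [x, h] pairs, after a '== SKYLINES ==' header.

== SKYLINES ==
[[6,15],[11,0]]
[[6,15],[15,0]]
[[6,15],[15,6],[17,0]]
[[6,15],[22,0]]
[[6,15],[15,20],[27,0]]
[[6,15],[15,20],[27,0],[37,18],[46,0]]
[[6,15],[15,20],[27,0],[37,18],[46,0]]
[[6,15],[11,18],[15,20],[27,18],[29,0],[37,18],[46,0]]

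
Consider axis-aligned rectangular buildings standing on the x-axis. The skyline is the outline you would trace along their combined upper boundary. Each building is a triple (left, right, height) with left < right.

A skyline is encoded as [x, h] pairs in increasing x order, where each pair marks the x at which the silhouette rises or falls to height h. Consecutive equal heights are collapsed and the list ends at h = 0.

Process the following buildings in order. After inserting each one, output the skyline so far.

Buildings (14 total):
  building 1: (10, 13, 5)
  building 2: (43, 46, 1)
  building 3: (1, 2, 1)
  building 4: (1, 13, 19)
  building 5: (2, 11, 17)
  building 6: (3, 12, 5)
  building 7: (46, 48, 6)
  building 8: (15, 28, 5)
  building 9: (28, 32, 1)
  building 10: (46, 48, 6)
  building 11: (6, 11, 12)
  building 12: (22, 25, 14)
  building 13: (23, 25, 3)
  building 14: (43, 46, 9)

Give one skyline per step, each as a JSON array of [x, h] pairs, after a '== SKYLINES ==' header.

== SKYLINES ==
[[10,5],[13,0]]
[[10,5],[13,0],[43,1],[46,0]]
[[1,1],[2,0],[10,5],[13,0],[43,1],[46,0]]
[[1,19],[13,0],[43,1],[46,0]]
[[1,19],[13,0],[43,1],[46,0]]
[[1,19],[13,0],[43,1],[46,0]]
[[1,19],[13,0],[43,1],[46,6],[48,0]]
[[1,19],[13,0],[15,5],[28,0],[43,1],[46,6],[48,0]]
[[1,19],[13,0],[15,5],[28,1],[32,0],[43,1],[46,6],[48,0]]
[[1,19],[13,0],[15,5],[28,1],[32,0],[43,1],[46,6],[48,0]]
[[1,19],[13,0],[15,5],[28,1],[32,0],[43,1],[46,6],[48,0]]
[[1,19],[13,0],[15,5],[22,14],[25,5],[28,1],[32,0],[43,1],[46,6],[48,0]]
[[1,19],[13,0],[15,5],[22,14],[25,5],[28,1],[32,0],[43,1],[46,6],[48,0]]
[[1,19],[13,0],[15,5],[22,14],[25,5],[28,1],[32,0],[43,9],[46,6],[48,0]]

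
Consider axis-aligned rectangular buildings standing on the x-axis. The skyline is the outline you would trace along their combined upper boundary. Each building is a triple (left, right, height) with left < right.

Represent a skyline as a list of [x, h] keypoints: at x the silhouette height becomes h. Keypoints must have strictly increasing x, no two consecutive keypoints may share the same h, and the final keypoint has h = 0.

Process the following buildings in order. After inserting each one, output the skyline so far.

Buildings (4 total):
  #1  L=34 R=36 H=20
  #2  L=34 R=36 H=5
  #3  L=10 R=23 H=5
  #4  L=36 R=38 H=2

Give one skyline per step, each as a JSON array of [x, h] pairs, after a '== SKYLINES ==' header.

== SKYLINES ==
[[34,20],[36,0]]
[[34,20],[36,0]]
[[10,5],[23,0],[34,20],[36,0]]
[[10,5],[23,0],[34,20],[36,2],[38,0]]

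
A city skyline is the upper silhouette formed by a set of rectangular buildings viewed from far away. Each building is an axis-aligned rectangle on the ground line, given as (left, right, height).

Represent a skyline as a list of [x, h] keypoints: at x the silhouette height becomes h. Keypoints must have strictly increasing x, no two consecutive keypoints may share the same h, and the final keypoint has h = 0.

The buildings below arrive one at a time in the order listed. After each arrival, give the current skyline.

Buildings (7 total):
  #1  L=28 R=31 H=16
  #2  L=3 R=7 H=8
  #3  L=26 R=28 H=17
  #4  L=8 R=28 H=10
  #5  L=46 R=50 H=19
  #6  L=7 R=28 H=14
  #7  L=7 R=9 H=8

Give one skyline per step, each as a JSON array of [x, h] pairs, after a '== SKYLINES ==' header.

== SKYLINES ==
[[28,16],[31,0]]
[[3,8],[7,0],[28,16],[31,0]]
[[3,8],[7,0],[26,17],[28,16],[31,0]]
[[3,8],[7,0],[8,10],[26,17],[28,16],[31,0]]
[[3,8],[7,0],[8,10],[26,17],[28,16],[31,0],[46,19],[50,0]]
[[3,8],[7,14],[26,17],[28,16],[31,0],[46,19],[50,0]]
[[3,8],[7,14],[26,17],[28,16],[31,0],[46,19],[50,0]]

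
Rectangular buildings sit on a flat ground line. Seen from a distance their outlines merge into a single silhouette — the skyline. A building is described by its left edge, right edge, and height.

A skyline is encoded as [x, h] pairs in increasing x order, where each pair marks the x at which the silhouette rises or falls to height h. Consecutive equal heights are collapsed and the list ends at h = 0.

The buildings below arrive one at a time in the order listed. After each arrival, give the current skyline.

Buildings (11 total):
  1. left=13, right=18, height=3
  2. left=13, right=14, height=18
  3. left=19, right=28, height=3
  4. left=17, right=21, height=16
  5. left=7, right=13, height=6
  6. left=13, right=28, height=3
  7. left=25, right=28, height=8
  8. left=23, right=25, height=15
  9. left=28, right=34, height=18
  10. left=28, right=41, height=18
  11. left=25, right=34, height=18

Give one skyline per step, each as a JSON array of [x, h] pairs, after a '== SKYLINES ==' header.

== SKYLINES ==
[[13,3],[18,0]]
[[13,18],[14,3],[18,0]]
[[13,18],[14,3],[18,0],[19,3],[28,0]]
[[13,18],[14,3],[17,16],[21,3],[28,0]]
[[7,6],[13,18],[14,3],[17,16],[21,3],[28,0]]
[[7,6],[13,18],[14,3],[17,16],[21,3],[28,0]]
[[7,6],[13,18],[14,3],[17,16],[21,3],[25,8],[28,0]]
[[7,6],[13,18],[14,3],[17,16],[21,3],[23,15],[25,8],[28,0]]
[[7,6],[13,18],[14,3],[17,16],[21,3],[23,15],[25,8],[28,18],[34,0]]
[[7,6],[13,18],[14,3],[17,16],[21,3],[23,15],[25,8],[28,18],[41,0]]
[[7,6],[13,18],[14,3],[17,16],[21,3],[23,15],[25,18],[41,0]]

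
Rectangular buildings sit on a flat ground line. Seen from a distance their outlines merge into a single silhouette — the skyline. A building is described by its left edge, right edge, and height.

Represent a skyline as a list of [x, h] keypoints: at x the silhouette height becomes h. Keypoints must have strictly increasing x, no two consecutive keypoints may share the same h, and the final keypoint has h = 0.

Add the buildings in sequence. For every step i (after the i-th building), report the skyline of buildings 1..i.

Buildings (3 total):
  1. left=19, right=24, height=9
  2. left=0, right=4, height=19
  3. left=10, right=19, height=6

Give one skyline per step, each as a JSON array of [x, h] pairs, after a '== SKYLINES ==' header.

== SKYLINES ==
[[19,9],[24,0]]
[[0,19],[4,0],[19,9],[24,0]]
[[0,19],[4,0],[10,6],[19,9],[24,0]]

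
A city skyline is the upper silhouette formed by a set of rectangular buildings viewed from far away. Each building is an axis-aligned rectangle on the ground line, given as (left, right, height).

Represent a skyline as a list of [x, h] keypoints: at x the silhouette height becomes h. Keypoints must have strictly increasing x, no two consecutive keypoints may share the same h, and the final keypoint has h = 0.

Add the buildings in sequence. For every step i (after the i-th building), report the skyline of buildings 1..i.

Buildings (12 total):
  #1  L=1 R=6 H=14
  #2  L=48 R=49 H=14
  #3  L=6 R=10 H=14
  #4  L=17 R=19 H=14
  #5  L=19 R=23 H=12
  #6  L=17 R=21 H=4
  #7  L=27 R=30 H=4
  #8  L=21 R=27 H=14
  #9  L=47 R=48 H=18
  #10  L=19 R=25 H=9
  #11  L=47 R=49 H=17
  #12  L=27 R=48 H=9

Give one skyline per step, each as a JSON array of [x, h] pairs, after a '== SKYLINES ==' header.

== SKYLINES ==
[[1,14],[6,0]]
[[1,14],[6,0],[48,14],[49,0]]
[[1,14],[10,0],[48,14],[49,0]]
[[1,14],[10,0],[17,14],[19,0],[48,14],[49,0]]
[[1,14],[10,0],[17,14],[19,12],[23,0],[48,14],[49,0]]
[[1,14],[10,0],[17,14],[19,12],[23,0],[48,14],[49,0]]
[[1,14],[10,0],[17,14],[19,12],[23,0],[27,4],[30,0],[48,14],[49,0]]
[[1,14],[10,0],[17,14],[19,12],[21,14],[27,4],[30,0],[48,14],[49,0]]
[[1,14],[10,0],[17,14],[19,12],[21,14],[27,4],[30,0],[47,18],[48,14],[49,0]]
[[1,14],[10,0],[17,14],[19,12],[21,14],[27,4],[30,0],[47,18],[48,14],[49,0]]
[[1,14],[10,0],[17,14],[19,12],[21,14],[27,4],[30,0],[47,18],[48,17],[49,0]]
[[1,14],[10,0],[17,14],[19,12],[21,14],[27,9],[47,18],[48,17],[49,0]]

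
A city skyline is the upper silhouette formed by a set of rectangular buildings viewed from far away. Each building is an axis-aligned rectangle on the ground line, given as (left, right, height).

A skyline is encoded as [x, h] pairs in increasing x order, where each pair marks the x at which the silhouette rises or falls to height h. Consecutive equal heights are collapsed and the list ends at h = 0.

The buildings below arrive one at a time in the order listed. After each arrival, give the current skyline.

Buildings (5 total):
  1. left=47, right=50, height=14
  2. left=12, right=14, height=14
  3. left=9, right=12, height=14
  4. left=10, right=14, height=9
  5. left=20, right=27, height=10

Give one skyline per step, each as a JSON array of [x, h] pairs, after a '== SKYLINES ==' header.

== SKYLINES ==
[[47,14],[50,0]]
[[12,14],[14,0],[47,14],[50,0]]
[[9,14],[14,0],[47,14],[50,0]]
[[9,14],[14,0],[47,14],[50,0]]
[[9,14],[14,0],[20,10],[27,0],[47,14],[50,0]]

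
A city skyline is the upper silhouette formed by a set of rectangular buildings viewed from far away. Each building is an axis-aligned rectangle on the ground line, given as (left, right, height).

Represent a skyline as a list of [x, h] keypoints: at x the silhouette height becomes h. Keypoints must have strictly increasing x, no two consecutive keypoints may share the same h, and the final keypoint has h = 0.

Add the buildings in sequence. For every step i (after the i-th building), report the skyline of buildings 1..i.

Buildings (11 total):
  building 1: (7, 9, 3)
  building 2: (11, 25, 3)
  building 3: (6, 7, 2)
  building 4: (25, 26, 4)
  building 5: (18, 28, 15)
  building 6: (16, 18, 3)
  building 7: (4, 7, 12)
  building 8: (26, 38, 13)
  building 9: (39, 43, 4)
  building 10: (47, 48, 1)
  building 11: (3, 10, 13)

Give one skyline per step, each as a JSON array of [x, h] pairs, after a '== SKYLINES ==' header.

== SKYLINES ==
[[7,3],[9,0]]
[[7,3],[9,0],[11,3],[25,0]]
[[6,2],[7,3],[9,0],[11,3],[25,0]]
[[6,2],[7,3],[9,0],[11,3],[25,4],[26,0]]
[[6,2],[7,3],[9,0],[11,3],[18,15],[28,0]]
[[6,2],[7,3],[9,0],[11,3],[18,15],[28,0]]
[[4,12],[7,3],[9,0],[11,3],[18,15],[28,0]]
[[4,12],[7,3],[9,0],[11,3],[18,15],[28,13],[38,0]]
[[4,12],[7,3],[9,0],[11,3],[18,15],[28,13],[38,0],[39,4],[43,0]]
[[4,12],[7,3],[9,0],[11,3],[18,15],[28,13],[38,0],[39,4],[43,0],[47,1],[48,0]]
[[3,13],[10,0],[11,3],[18,15],[28,13],[38,0],[39,4],[43,0],[47,1],[48,0]]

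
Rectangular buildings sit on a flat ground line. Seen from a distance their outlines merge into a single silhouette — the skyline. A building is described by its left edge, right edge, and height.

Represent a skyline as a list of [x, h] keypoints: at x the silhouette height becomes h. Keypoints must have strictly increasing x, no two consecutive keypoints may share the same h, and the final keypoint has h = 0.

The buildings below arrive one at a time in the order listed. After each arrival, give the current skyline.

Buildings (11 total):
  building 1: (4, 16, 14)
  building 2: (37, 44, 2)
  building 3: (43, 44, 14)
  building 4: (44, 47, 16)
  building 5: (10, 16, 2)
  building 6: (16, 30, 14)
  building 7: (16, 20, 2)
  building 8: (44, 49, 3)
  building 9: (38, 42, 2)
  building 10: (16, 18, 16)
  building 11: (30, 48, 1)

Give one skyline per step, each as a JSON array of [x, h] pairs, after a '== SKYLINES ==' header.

== SKYLINES ==
[[4,14],[16,0]]
[[4,14],[16,0],[37,2],[44,0]]
[[4,14],[16,0],[37,2],[43,14],[44,0]]
[[4,14],[16,0],[37,2],[43,14],[44,16],[47,0]]
[[4,14],[16,0],[37,2],[43,14],[44,16],[47,0]]
[[4,14],[30,0],[37,2],[43,14],[44,16],[47,0]]
[[4,14],[30,0],[37,2],[43,14],[44,16],[47,0]]
[[4,14],[30,0],[37,2],[43,14],[44,16],[47,3],[49,0]]
[[4,14],[30,0],[37,2],[43,14],[44,16],[47,3],[49,0]]
[[4,14],[16,16],[18,14],[30,0],[37,2],[43,14],[44,16],[47,3],[49,0]]
[[4,14],[16,16],[18,14],[30,1],[37,2],[43,14],[44,16],[47,3],[49,0]]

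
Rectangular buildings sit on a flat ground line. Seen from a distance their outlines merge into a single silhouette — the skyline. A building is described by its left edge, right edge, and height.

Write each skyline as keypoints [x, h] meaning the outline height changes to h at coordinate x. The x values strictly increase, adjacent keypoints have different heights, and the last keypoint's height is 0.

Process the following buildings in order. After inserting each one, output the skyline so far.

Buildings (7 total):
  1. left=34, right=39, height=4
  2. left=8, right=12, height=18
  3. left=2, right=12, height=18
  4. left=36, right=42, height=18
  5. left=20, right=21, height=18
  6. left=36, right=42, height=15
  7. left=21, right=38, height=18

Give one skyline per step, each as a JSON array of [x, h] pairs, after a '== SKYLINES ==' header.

== SKYLINES ==
[[34,4],[39,0]]
[[8,18],[12,0],[34,4],[39,0]]
[[2,18],[12,0],[34,4],[39,0]]
[[2,18],[12,0],[34,4],[36,18],[42,0]]
[[2,18],[12,0],[20,18],[21,0],[34,4],[36,18],[42,0]]
[[2,18],[12,0],[20,18],[21,0],[34,4],[36,18],[42,0]]
[[2,18],[12,0],[20,18],[42,0]]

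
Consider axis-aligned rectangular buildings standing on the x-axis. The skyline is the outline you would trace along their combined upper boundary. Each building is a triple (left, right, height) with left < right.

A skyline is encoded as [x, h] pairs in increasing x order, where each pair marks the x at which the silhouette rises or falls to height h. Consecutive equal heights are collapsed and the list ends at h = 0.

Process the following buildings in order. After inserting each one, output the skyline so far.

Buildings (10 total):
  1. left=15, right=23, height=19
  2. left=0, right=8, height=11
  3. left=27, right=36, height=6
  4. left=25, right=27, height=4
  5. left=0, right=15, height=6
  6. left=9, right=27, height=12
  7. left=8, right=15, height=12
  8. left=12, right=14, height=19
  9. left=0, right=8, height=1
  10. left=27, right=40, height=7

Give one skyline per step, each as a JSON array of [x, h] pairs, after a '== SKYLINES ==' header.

== SKYLINES ==
[[15,19],[23,0]]
[[0,11],[8,0],[15,19],[23,0]]
[[0,11],[8,0],[15,19],[23,0],[27,6],[36,0]]
[[0,11],[8,0],[15,19],[23,0],[25,4],[27,6],[36,0]]
[[0,11],[8,6],[15,19],[23,0],[25,4],[27,6],[36,0]]
[[0,11],[8,6],[9,12],[15,19],[23,12],[27,6],[36,0]]
[[0,11],[8,12],[15,19],[23,12],[27,6],[36,0]]
[[0,11],[8,12],[12,19],[14,12],[15,19],[23,12],[27,6],[36,0]]
[[0,11],[8,12],[12,19],[14,12],[15,19],[23,12],[27,6],[36,0]]
[[0,11],[8,12],[12,19],[14,12],[15,19],[23,12],[27,7],[40,0]]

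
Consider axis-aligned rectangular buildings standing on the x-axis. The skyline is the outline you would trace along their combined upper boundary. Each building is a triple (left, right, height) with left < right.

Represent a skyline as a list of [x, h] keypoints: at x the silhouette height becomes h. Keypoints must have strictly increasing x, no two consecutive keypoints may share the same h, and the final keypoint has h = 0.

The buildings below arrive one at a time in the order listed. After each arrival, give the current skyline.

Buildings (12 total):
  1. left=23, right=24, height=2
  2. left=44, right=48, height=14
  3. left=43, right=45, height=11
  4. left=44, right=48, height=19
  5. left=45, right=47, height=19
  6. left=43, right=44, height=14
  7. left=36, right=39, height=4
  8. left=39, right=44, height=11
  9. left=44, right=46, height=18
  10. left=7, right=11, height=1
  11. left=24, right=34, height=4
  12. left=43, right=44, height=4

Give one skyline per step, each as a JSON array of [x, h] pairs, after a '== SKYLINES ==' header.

== SKYLINES ==
[[23,2],[24,0]]
[[23,2],[24,0],[44,14],[48,0]]
[[23,2],[24,0],[43,11],[44,14],[48,0]]
[[23,2],[24,0],[43,11],[44,19],[48,0]]
[[23,2],[24,0],[43,11],[44,19],[48,0]]
[[23,2],[24,0],[43,14],[44,19],[48,0]]
[[23,2],[24,0],[36,4],[39,0],[43,14],[44,19],[48,0]]
[[23,2],[24,0],[36,4],[39,11],[43,14],[44,19],[48,0]]
[[23,2],[24,0],[36,4],[39,11],[43,14],[44,19],[48,0]]
[[7,1],[11,0],[23,2],[24,0],[36,4],[39,11],[43,14],[44,19],[48,0]]
[[7,1],[11,0],[23,2],[24,4],[34,0],[36,4],[39,11],[43,14],[44,19],[48,0]]
[[7,1],[11,0],[23,2],[24,4],[34,0],[36,4],[39,11],[43,14],[44,19],[48,0]]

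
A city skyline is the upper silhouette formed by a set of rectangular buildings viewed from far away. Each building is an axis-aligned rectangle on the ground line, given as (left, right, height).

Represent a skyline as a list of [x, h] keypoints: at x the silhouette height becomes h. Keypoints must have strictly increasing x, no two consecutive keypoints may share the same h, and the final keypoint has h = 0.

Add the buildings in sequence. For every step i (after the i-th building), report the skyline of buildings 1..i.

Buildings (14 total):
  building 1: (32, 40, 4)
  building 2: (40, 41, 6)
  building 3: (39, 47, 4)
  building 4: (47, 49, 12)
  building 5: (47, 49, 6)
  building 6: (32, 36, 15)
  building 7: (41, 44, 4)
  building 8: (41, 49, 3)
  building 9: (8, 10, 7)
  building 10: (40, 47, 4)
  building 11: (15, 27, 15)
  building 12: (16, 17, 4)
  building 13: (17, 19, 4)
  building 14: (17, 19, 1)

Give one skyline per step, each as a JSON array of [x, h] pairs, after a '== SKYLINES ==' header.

== SKYLINES ==
[[32,4],[40,0]]
[[32,4],[40,6],[41,0]]
[[32,4],[40,6],[41,4],[47,0]]
[[32,4],[40,6],[41,4],[47,12],[49,0]]
[[32,4],[40,6],[41,4],[47,12],[49,0]]
[[32,15],[36,4],[40,6],[41,4],[47,12],[49,0]]
[[32,15],[36,4],[40,6],[41,4],[47,12],[49,0]]
[[32,15],[36,4],[40,6],[41,4],[47,12],[49,0]]
[[8,7],[10,0],[32,15],[36,4],[40,6],[41,4],[47,12],[49,0]]
[[8,7],[10,0],[32,15],[36,4],[40,6],[41,4],[47,12],[49,0]]
[[8,7],[10,0],[15,15],[27,0],[32,15],[36,4],[40,6],[41,4],[47,12],[49,0]]
[[8,7],[10,0],[15,15],[27,0],[32,15],[36,4],[40,6],[41,4],[47,12],[49,0]]
[[8,7],[10,0],[15,15],[27,0],[32,15],[36,4],[40,6],[41,4],[47,12],[49,0]]
[[8,7],[10,0],[15,15],[27,0],[32,15],[36,4],[40,6],[41,4],[47,12],[49,0]]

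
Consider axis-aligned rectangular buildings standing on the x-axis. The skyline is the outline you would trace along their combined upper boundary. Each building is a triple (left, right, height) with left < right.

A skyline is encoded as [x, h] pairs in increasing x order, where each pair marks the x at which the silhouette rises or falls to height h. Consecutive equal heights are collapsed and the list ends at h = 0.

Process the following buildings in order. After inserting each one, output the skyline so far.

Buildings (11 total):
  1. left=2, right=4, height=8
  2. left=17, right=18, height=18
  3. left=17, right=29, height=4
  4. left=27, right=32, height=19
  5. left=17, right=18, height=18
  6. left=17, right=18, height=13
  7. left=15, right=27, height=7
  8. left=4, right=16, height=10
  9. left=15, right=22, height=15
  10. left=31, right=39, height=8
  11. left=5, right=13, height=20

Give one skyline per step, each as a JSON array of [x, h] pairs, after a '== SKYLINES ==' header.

== SKYLINES ==
[[2,8],[4,0]]
[[2,8],[4,0],[17,18],[18,0]]
[[2,8],[4,0],[17,18],[18,4],[29,0]]
[[2,8],[4,0],[17,18],[18,4],[27,19],[32,0]]
[[2,8],[4,0],[17,18],[18,4],[27,19],[32,0]]
[[2,8],[4,0],[17,18],[18,4],[27,19],[32,0]]
[[2,8],[4,0],[15,7],[17,18],[18,7],[27,19],[32,0]]
[[2,8],[4,10],[16,7],[17,18],[18,7],[27,19],[32,0]]
[[2,8],[4,10],[15,15],[17,18],[18,15],[22,7],[27,19],[32,0]]
[[2,8],[4,10],[15,15],[17,18],[18,15],[22,7],[27,19],[32,8],[39,0]]
[[2,8],[4,10],[5,20],[13,10],[15,15],[17,18],[18,15],[22,7],[27,19],[32,8],[39,0]]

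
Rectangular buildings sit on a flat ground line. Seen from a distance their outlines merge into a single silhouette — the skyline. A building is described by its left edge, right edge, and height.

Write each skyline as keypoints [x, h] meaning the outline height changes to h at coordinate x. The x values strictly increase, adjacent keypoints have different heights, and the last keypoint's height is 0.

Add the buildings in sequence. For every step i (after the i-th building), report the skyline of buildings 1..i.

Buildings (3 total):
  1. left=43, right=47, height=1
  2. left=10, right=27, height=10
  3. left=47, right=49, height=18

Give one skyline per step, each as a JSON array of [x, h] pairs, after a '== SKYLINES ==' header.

== SKYLINES ==
[[43,1],[47,0]]
[[10,10],[27,0],[43,1],[47,0]]
[[10,10],[27,0],[43,1],[47,18],[49,0]]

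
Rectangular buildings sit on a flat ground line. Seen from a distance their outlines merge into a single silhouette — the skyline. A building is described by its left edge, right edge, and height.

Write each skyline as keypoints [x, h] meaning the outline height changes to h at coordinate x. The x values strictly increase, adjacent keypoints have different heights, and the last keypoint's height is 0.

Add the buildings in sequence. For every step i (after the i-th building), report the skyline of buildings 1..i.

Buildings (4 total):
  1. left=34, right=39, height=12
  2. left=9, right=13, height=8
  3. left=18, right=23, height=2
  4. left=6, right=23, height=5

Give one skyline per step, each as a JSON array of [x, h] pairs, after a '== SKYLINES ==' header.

== SKYLINES ==
[[34,12],[39,0]]
[[9,8],[13,0],[34,12],[39,0]]
[[9,8],[13,0],[18,2],[23,0],[34,12],[39,0]]
[[6,5],[9,8],[13,5],[23,0],[34,12],[39,0]]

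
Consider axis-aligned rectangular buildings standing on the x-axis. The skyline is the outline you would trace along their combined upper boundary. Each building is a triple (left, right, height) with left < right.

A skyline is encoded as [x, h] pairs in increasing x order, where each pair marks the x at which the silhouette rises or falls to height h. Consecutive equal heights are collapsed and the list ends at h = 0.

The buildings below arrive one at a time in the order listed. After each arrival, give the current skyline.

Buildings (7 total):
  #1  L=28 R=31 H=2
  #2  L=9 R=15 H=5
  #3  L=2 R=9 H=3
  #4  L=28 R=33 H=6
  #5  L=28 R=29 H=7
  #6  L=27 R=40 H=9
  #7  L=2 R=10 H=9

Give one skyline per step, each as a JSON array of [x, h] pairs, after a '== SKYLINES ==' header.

== SKYLINES ==
[[28,2],[31,0]]
[[9,5],[15,0],[28,2],[31,0]]
[[2,3],[9,5],[15,0],[28,2],[31,0]]
[[2,3],[9,5],[15,0],[28,6],[33,0]]
[[2,3],[9,5],[15,0],[28,7],[29,6],[33,0]]
[[2,3],[9,5],[15,0],[27,9],[40,0]]
[[2,9],[10,5],[15,0],[27,9],[40,0]]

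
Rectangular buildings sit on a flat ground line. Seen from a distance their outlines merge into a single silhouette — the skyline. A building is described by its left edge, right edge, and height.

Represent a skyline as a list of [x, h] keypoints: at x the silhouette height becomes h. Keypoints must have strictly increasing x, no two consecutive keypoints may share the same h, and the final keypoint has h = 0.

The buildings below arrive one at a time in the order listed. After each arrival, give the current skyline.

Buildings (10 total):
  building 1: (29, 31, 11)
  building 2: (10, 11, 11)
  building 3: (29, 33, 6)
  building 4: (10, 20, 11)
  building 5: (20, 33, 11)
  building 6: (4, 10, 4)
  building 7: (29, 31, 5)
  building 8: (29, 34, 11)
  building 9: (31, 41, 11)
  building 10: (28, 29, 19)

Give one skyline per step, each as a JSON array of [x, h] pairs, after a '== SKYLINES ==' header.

== SKYLINES ==
[[29,11],[31,0]]
[[10,11],[11,0],[29,11],[31,0]]
[[10,11],[11,0],[29,11],[31,6],[33,0]]
[[10,11],[20,0],[29,11],[31,6],[33,0]]
[[10,11],[33,0]]
[[4,4],[10,11],[33,0]]
[[4,4],[10,11],[33,0]]
[[4,4],[10,11],[34,0]]
[[4,4],[10,11],[41,0]]
[[4,4],[10,11],[28,19],[29,11],[41,0]]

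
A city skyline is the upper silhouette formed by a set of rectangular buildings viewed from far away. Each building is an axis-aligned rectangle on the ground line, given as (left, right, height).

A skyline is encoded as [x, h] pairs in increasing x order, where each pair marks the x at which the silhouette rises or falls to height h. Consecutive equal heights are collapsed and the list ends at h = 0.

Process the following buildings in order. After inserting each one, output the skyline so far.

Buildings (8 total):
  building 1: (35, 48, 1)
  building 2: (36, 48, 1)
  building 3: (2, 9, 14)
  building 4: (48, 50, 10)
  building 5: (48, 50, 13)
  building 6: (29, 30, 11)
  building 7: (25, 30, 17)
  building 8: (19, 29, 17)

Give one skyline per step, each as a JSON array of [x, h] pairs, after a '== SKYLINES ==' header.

== SKYLINES ==
[[35,1],[48,0]]
[[35,1],[48,0]]
[[2,14],[9,0],[35,1],[48,0]]
[[2,14],[9,0],[35,1],[48,10],[50,0]]
[[2,14],[9,0],[35,1],[48,13],[50,0]]
[[2,14],[9,0],[29,11],[30,0],[35,1],[48,13],[50,0]]
[[2,14],[9,0],[25,17],[30,0],[35,1],[48,13],[50,0]]
[[2,14],[9,0],[19,17],[30,0],[35,1],[48,13],[50,0]]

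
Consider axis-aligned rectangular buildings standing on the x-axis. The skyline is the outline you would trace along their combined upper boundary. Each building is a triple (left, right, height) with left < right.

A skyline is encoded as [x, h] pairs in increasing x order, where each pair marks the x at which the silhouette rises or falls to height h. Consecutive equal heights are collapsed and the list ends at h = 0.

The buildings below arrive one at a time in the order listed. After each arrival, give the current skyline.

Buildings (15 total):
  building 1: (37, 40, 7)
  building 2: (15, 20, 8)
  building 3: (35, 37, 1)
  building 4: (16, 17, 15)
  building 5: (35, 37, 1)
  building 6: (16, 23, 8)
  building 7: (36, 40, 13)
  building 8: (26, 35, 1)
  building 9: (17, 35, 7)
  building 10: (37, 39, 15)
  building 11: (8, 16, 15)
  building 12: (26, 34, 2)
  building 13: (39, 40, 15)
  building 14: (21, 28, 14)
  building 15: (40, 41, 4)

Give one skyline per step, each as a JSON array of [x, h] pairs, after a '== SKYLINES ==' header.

== SKYLINES ==
[[37,7],[40,0]]
[[15,8],[20,0],[37,7],[40,0]]
[[15,8],[20,0],[35,1],[37,7],[40,0]]
[[15,8],[16,15],[17,8],[20,0],[35,1],[37,7],[40,0]]
[[15,8],[16,15],[17,8],[20,0],[35,1],[37,7],[40,0]]
[[15,8],[16,15],[17,8],[23,0],[35,1],[37,7],[40,0]]
[[15,8],[16,15],[17,8],[23,0],[35,1],[36,13],[40,0]]
[[15,8],[16,15],[17,8],[23,0],[26,1],[36,13],[40,0]]
[[15,8],[16,15],[17,8],[23,7],[35,1],[36,13],[40,0]]
[[15,8],[16,15],[17,8],[23,7],[35,1],[36,13],[37,15],[39,13],[40,0]]
[[8,15],[17,8],[23,7],[35,1],[36,13],[37,15],[39,13],[40,0]]
[[8,15],[17,8],[23,7],[35,1],[36,13],[37,15],[39,13],[40,0]]
[[8,15],[17,8],[23,7],[35,1],[36,13],[37,15],[40,0]]
[[8,15],[17,8],[21,14],[28,7],[35,1],[36,13],[37,15],[40,0]]
[[8,15],[17,8],[21,14],[28,7],[35,1],[36,13],[37,15],[40,4],[41,0]]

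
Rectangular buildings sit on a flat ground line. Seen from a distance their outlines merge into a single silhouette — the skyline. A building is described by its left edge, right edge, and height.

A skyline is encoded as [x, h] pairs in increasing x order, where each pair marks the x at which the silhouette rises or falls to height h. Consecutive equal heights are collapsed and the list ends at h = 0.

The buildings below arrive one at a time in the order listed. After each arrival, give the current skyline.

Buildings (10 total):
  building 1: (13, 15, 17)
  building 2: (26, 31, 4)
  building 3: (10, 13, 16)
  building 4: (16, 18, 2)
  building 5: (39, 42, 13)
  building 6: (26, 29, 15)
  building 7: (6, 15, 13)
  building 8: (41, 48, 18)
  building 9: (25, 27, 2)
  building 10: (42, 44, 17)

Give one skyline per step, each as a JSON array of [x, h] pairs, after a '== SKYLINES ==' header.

== SKYLINES ==
[[13,17],[15,0]]
[[13,17],[15,0],[26,4],[31,0]]
[[10,16],[13,17],[15,0],[26,4],[31,0]]
[[10,16],[13,17],[15,0],[16,2],[18,0],[26,4],[31,0]]
[[10,16],[13,17],[15,0],[16,2],[18,0],[26,4],[31,0],[39,13],[42,0]]
[[10,16],[13,17],[15,0],[16,2],[18,0],[26,15],[29,4],[31,0],[39,13],[42,0]]
[[6,13],[10,16],[13,17],[15,0],[16,2],[18,0],[26,15],[29,4],[31,0],[39,13],[42,0]]
[[6,13],[10,16],[13,17],[15,0],[16,2],[18,0],[26,15],[29,4],[31,0],[39,13],[41,18],[48,0]]
[[6,13],[10,16],[13,17],[15,0],[16,2],[18,0],[25,2],[26,15],[29,4],[31,0],[39,13],[41,18],[48,0]]
[[6,13],[10,16],[13,17],[15,0],[16,2],[18,0],[25,2],[26,15],[29,4],[31,0],[39,13],[41,18],[48,0]]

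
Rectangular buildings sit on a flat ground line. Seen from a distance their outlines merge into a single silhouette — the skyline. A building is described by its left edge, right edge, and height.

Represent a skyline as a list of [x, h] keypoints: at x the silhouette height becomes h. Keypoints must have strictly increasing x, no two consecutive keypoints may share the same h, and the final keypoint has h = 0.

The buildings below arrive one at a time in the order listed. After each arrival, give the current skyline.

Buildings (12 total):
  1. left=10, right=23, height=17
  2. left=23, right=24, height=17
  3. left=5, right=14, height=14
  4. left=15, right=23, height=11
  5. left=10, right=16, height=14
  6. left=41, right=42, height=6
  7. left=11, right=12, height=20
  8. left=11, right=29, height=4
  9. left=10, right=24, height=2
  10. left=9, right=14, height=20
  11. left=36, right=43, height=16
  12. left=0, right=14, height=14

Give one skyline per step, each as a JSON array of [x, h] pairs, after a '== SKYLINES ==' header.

== SKYLINES ==
[[10,17],[23,0]]
[[10,17],[24,0]]
[[5,14],[10,17],[24,0]]
[[5,14],[10,17],[24,0]]
[[5,14],[10,17],[24,0]]
[[5,14],[10,17],[24,0],[41,6],[42,0]]
[[5,14],[10,17],[11,20],[12,17],[24,0],[41,6],[42,0]]
[[5,14],[10,17],[11,20],[12,17],[24,4],[29,0],[41,6],[42,0]]
[[5,14],[10,17],[11,20],[12,17],[24,4],[29,0],[41,6],[42,0]]
[[5,14],[9,20],[14,17],[24,4],[29,0],[41,6],[42,0]]
[[5,14],[9,20],[14,17],[24,4],[29,0],[36,16],[43,0]]
[[0,14],[9,20],[14,17],[24,4],[29,0],[36,16],[43,0]]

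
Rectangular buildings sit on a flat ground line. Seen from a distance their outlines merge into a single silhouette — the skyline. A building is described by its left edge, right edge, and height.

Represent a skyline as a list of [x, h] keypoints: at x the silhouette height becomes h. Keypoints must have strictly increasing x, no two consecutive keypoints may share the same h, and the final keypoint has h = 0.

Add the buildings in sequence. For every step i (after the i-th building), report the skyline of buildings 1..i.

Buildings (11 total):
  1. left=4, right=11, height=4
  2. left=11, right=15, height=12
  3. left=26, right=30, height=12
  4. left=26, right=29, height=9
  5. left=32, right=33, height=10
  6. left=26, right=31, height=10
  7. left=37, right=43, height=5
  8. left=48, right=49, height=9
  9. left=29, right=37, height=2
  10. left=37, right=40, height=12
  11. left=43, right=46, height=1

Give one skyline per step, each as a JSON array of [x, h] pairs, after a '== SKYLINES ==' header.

== SKYLINES ==
[[4,4],[11,0]]
[[4,4],[11,12],[15,0]]
[[4,4],[11,12],[15,0],[26,12],[30,0]]
[[4,4],[11,12],[15,0],[26,12],[30,0]]
[[4,4],[11,12],[15,0],[26,12],[30,0],[32,10],[33,0]]
[[4,4],[11,12],[15,0],[26,12],[30,10],[31,0],[32,10],[33,0]]
[[4,4],[11,12],[15,0],[26,12],[30,10],[31,0],[32,10],[33,0],[37,5],[43,0]]
[[4,4],[11,12],[15,0],[26,12],[30,10],[31,0],[32,10],[33,0],[37,5],[43,0],[48,9],[49,0]]
[[4,4],[11,12],[15,0],[26,12],[30,10],[31,2],[32,10],[33,2],[37,5],[43,0],[48,9],[49,0]]
[[4,4],[11,12],[15,0],[26,12],[30,10],[31,2],[32,10],[33,2],[37,12],[40,5],[43,0],[48,9],[49,0]]
[[4,4],[11,12],[15,0],[26,12],[30,10],[31,2],[32,10],[33,2],[37,12],[40,5],[43,1],[46,0],[48,9],[49,0]]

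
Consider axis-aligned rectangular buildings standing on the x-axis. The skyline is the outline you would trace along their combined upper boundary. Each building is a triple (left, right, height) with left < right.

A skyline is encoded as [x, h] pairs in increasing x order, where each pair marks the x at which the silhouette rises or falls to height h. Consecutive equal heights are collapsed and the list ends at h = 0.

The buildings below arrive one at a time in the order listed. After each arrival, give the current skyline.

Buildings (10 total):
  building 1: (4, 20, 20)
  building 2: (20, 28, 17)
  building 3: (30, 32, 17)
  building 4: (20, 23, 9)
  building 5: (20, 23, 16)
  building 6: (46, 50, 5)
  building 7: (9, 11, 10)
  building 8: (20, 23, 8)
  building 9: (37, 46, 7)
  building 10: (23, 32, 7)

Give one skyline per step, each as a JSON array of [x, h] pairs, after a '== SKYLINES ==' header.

== SKYLINES ==
[[4,20],[20,0]]
[[4,20],[20,17],[28,0]]
[[4,20],[20,17],[28,0],[30,17],[32,0]]
[[4,20],[20,17],[28,0],[30,17],[32,0]]
[[4,20],[20,17],[28,0],[30,17],[32,0]]
[[4,20],[20,17],[28,0],[30,17],[32,0],[46,5],[50,0]]
[[4,20],[20,17],[28,0],[30,17],[32,0],[46,5],[50,0]]
[[4,20],[20,17],[28,0],[30,17],[32,0],[46,5],[50,0]]
[[4,20],[20,17],[28,0],[30,17],[32,0],[37,7],[46,5],[50,0]]
[[4,20],[20,17],[28,7],[30,17],[32,0],[37,7],[46,5],[50,0]]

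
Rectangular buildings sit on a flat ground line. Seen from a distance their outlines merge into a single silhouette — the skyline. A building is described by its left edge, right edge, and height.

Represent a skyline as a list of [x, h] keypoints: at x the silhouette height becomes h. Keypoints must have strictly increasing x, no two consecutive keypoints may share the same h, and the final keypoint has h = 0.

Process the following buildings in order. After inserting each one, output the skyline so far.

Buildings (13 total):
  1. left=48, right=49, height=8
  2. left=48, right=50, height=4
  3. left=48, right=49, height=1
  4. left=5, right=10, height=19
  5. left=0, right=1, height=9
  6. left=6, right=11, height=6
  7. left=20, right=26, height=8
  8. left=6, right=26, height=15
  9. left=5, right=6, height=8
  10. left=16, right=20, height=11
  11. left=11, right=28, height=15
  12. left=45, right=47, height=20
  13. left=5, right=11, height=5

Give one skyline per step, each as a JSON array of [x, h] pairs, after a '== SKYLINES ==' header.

== SKYLINES ==
[[48,8],[49,0]]
[[48,8],[49,4],[50,0]]
[[48,8],[49,4],[50,0]]
[[5,19],[10,0],[48,8],[49,4],[50,0]]
[[0,9],[1,0],[5,19],[10,0],[48,8],[49,4],[50,0]]
[[0,9],[1,0],[5,19],[10,6],[11,0],[48,8],[49,4],[50,0]]
[[0,9],[1,0],[5,19],[10,6],[11,0],[20,8],[26,0],[48,8],[49,4],[50,0]]
[[0,9],[1,0],[5,19],[10,15],[26,0],[48,8],[49,4],[50,0]]
[[0,9],[1,0],[5,19],[10,15],[26,0],[48,8],[49,4],[50,0]]
[[0,9],[1,0],[5,19],[10,15],[26,0],[48,8],[49,4],[50,0]]
[[0,9],[1,0],[5,19],[10,15],[28,0],[48,8],[49,4],[50,0]]
[[0,9],[1,0],[5,19],[10,15],[28,0],[45,20],[47,0],[48,8],[49,4],[50,0]]
[[0,9],[1,0],[5,19],[10,15],[28,0],[45,20],[47,0],[48,8],[49,4],[50,0]]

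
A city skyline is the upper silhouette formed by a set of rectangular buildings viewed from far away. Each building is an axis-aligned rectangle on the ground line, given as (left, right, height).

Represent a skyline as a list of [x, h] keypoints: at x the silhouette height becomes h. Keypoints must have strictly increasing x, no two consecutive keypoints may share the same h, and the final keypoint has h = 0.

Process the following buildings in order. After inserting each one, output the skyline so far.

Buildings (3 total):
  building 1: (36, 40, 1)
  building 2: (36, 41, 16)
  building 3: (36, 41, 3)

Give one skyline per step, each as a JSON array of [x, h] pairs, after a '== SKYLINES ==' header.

== SKYLINES ==
[[36,1],[40,0]]
[[36,16],[41,0]]
[[36,16],[41,0]]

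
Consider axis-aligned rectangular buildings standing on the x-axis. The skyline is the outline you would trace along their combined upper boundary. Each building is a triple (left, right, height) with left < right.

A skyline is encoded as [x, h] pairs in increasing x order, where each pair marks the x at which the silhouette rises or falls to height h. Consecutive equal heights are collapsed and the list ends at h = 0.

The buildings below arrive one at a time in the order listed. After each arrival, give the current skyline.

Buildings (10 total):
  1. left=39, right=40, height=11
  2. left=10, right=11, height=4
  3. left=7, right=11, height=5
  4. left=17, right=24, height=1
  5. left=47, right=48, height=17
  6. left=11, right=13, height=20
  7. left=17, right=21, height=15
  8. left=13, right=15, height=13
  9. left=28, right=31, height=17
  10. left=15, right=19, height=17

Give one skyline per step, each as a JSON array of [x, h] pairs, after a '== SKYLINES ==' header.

== SKYLINES ==
[[39,11],[40,0]]
[[10,4],[11,0],[39,11],[40,0]]
[[7,5],[11,0],[39,11],[40,0]]
[[7,5],[11,0],[17,1],[24,0],[39,11],[40,0]]
[[7,5],[11,0],[17,1],[24,0],[39,11],[40,0],[47,17],[48,0]]
[[7,5],[11,20],[13,0],[17,1],[24,0],[39,11],[40,0],[47,17],[48,0]]
[[7,5],[11,20],[13,0],[17,15],[21,1],[24,0],[39,11],[40,0],[47,17],[48,0]]
[[7,5],[11,20],[13,13],[15,0],[17,15],[21,1],[24,0],[39,11],[40,0],[47,17],[48,0]]
[[7,5],[11,20],[13,13],[15,0],[17,15],[21,1],[24,0],[28,17],[31,0],[39,11],[40,0],[47,17],[48,0]]
[[7,5],[11,20],[13,13],[15,17],[19,15],[21,1],[24,0],[28,17],[31,0],[39,11],[40,0],[47,17],[48,0]]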